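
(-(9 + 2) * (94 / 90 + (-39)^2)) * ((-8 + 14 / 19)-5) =175544996 / 855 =205315.78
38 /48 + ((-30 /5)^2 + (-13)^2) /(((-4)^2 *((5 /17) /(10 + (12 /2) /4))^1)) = 501.76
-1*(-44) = 44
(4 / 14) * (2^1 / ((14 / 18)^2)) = 324 / 343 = 0.94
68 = 68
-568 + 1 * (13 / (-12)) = -6829 / 12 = -569.08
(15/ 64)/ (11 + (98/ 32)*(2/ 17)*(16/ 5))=1275/ 66112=0.02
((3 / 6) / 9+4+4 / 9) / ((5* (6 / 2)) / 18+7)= 27 / 47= 0.57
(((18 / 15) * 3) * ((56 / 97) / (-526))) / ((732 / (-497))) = 20874 / 7780855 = 0.00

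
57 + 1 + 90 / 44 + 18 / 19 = 25495 / 418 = 60.99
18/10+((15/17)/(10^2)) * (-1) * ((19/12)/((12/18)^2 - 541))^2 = 231759249453/128755144000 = 1.80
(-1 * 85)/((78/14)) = -595/39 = -15.26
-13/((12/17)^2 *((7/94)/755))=-133317145/504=-264518.14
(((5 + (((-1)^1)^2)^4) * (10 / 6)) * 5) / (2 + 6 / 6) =50 / 3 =16.67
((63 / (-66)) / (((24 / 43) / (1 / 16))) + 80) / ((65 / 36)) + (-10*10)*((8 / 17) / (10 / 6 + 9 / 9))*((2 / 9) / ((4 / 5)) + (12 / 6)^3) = -237646639 / 2333760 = -101.83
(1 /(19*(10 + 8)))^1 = 1 /342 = 0.00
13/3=4.33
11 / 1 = 11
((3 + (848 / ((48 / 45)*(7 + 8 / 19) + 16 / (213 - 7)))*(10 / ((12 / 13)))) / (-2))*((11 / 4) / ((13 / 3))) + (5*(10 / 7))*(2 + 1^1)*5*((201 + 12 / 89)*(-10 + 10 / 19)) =-1230827224232413 / 6017978148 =-204525.04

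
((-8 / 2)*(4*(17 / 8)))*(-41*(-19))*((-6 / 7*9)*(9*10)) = 128721960 / 7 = 18388851.43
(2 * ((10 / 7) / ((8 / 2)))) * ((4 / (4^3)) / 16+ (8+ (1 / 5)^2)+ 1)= 57881 / 8960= 6.46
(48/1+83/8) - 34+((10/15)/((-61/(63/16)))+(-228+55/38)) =-937495/4636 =-202.22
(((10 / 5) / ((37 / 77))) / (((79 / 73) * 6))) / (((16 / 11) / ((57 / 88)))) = 106799 / 374144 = 0.29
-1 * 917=-917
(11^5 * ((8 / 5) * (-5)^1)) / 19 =-1288408 / 19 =-67810.95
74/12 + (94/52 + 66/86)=14660/1677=8.74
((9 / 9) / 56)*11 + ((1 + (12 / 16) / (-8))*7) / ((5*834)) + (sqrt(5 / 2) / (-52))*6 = 0.02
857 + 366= 1223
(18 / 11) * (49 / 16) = 441 / 88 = 5.01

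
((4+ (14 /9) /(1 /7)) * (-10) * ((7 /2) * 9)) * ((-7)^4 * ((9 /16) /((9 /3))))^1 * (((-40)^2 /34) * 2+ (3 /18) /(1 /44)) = -14565702515 /68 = -214201507.57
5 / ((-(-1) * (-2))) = -5 / 2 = -2.50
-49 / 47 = -1.04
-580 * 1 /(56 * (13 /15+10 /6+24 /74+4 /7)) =-80475 /26644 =-3.02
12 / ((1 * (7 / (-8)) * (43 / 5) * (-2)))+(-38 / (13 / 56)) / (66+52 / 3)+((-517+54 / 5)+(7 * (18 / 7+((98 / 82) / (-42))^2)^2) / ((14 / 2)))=-6278845103183317789 / 12538867967262000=-500.75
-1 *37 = -37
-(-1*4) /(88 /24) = 12 /11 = 1.09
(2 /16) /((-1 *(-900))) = 1 /7200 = 0.00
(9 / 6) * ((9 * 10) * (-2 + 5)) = 405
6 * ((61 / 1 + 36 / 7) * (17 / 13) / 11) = 47226 / 1001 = 47.18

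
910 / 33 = 27.58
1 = 1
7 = 7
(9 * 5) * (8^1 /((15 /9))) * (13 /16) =351 /2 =175.50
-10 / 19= -0.53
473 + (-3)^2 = 482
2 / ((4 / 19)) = 19 / 2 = 9.50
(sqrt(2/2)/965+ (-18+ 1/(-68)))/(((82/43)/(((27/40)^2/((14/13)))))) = -481701230127/120530816000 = -4.00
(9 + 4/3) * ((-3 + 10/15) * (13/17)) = -2821/153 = -18.44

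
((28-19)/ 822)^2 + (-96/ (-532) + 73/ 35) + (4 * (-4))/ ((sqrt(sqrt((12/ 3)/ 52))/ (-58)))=1764.38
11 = 11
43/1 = 43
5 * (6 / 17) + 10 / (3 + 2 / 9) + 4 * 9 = 20148 / 493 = 40.87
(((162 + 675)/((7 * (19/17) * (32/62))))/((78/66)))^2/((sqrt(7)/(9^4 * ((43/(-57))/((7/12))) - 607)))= -28468456142869543383 * sqrt(7)/712491410176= -105714194.01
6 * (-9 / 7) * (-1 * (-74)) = -3996 / 7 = -570.86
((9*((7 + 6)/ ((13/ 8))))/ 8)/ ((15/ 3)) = 9/ 5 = 1.80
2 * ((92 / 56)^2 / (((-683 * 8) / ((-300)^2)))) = -2975625 / 33467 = -88.91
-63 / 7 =-9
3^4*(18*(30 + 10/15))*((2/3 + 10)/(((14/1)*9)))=26496/7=3785.14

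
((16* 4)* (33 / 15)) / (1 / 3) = 2112 / 5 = 422.40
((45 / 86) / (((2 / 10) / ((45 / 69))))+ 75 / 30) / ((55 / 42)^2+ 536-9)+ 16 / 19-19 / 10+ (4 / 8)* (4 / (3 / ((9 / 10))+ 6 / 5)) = -0.61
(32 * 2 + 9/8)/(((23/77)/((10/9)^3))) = 5014625/16767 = 299.08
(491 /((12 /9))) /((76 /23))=33879 /304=111.44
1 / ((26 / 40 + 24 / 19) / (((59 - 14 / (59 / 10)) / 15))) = 253916 / 128679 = 1.97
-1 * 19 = -19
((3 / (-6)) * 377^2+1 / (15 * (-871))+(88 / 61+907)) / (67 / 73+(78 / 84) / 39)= -74505.88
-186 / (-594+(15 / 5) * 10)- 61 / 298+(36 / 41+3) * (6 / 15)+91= 133047499 / 1435615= 92.68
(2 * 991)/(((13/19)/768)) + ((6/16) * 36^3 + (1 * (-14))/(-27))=787017566/351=2242215.29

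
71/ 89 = 0.80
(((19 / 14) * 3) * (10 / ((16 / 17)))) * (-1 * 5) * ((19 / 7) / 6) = -153425 / 1568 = -97.85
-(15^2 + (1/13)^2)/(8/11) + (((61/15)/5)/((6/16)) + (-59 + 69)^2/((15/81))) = 35406713/152100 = 232.79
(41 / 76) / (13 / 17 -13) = -0.04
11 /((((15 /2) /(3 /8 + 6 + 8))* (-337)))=-253 /4044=-0.06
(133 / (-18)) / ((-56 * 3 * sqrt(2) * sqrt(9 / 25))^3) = 2375 * sqrt(2) / 1316818944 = 0.00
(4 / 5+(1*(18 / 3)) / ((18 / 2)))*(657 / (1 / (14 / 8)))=16863 / 10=1686.30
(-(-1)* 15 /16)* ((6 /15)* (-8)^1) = -3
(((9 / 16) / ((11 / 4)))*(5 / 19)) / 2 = 45 / 1672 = 0.03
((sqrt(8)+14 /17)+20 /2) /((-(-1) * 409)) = 2 * sqrt(2) /409+184 /6953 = 0.03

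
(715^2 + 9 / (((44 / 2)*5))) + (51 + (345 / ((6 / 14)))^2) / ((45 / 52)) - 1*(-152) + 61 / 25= 6238323353 / 4950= 1260267.34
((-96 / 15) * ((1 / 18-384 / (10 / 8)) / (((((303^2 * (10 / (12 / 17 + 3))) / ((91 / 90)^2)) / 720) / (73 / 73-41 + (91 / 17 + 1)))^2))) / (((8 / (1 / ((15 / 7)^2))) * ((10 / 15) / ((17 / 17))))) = 5956552199288969806528 / 7424889562676260546875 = 0.80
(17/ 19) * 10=170/ 19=8.95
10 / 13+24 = 322 / 13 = 24.77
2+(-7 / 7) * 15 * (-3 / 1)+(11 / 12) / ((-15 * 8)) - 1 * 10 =53269 / 1440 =36.99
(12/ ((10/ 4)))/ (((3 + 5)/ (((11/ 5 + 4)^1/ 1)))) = 93/ 25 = 3.72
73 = 73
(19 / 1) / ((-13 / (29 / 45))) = -551 / 585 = -0.94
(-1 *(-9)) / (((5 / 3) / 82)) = 2214 / 5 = 442.80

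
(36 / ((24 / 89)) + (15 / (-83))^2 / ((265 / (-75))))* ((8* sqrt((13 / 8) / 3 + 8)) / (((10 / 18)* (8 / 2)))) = 292438467* sqrt(1230) / 7302340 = 1404.51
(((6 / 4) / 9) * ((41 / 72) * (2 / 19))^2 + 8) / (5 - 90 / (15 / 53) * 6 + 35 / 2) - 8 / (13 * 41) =-54313363301 / 2821091676624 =-0.02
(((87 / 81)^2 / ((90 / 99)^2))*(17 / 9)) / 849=1729937 / 557028900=0.00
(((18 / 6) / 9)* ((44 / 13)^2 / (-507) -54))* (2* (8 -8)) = 0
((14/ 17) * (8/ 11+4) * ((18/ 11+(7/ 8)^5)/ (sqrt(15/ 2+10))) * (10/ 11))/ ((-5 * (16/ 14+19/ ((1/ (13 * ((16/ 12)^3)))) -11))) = -1903440357 * sqrt(70)/ 25207390320640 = -0.00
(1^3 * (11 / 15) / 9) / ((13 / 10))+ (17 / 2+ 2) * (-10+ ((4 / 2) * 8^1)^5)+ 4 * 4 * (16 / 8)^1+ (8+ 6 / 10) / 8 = 154580064973 / 14040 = 11009976.14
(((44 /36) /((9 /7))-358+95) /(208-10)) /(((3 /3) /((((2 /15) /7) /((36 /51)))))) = -180421 /5051970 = -0.04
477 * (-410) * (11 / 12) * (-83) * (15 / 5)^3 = 803499345 / 2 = 401749672.50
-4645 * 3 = -13935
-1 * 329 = -329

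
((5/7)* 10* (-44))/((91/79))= -173800/637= -272.84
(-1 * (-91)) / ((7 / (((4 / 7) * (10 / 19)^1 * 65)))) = 254.14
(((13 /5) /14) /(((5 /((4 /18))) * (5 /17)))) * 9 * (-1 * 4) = -884 /875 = -1.01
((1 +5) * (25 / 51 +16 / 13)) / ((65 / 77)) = 175714 / 14365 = 12.23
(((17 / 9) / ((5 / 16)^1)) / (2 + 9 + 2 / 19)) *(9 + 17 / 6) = 183464 / 28485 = 6.44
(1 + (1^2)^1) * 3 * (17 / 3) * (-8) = -272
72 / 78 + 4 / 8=37 / 26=1.42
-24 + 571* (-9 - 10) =-10873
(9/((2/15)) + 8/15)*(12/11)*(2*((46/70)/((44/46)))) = 2159378/21175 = 101.98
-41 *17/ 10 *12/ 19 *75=-62730/ 19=-3301.58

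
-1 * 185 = -185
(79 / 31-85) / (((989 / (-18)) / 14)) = 644112 / 30659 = 21.01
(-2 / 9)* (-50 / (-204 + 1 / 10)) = -1000 / 18351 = -0.05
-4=-4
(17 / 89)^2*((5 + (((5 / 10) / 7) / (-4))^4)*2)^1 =14210847009 / 38949521408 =0.36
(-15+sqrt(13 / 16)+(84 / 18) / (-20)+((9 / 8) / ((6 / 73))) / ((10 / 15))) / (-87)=-2543 / 41760 - sqrt(13) / 348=-0.07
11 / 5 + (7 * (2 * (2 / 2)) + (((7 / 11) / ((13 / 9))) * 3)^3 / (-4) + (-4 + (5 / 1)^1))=972170863 / 58484140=16.62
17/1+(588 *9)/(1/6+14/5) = 160273/89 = 1800.82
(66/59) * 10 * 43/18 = 4730/177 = 26.72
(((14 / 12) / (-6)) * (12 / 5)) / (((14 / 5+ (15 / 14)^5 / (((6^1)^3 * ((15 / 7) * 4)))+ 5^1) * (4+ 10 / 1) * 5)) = -0.00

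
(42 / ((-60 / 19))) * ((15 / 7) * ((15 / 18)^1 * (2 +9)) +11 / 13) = -70851 / 260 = -272.50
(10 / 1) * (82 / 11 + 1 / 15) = 2482 / 33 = 75.21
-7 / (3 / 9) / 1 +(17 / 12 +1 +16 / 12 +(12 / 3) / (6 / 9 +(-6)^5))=-804771 / 46652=-17.25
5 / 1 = 5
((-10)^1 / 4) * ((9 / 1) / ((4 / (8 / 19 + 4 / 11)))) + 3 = -591 / 418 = -1.41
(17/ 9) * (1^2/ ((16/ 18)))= 17/ 8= 2.12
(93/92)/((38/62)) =2883/1748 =1.65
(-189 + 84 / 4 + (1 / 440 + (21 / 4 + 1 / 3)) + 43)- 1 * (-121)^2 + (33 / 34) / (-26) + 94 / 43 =-185127094331 / 12543960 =-14758.27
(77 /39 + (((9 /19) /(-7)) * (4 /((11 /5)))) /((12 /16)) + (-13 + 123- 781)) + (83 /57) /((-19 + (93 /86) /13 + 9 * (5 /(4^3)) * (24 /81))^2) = -2405352286402792196 /3594447561497793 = -669.19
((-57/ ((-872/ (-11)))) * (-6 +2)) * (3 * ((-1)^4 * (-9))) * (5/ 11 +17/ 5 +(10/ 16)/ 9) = -2657169/ 8720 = -304.72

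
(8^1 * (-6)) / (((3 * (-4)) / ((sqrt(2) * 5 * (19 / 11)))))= 380 * sqrt(2) / 11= 48.85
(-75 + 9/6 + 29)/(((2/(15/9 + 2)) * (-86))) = 979/1032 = 0.95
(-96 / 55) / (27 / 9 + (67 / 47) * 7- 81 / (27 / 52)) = 2256 / 184855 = 0.01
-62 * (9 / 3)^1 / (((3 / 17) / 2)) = -2108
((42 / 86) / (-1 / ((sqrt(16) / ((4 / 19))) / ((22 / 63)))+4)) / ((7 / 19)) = 0.33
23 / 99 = 0.23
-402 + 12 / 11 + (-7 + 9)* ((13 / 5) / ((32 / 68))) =-85769 / 220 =-389.86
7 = 7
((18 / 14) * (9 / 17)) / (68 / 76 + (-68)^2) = 513 / 3485629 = 0.00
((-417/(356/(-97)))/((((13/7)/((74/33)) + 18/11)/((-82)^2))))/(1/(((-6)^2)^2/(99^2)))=40990.45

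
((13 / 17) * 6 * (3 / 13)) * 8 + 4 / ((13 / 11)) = 2620 / 221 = 11.86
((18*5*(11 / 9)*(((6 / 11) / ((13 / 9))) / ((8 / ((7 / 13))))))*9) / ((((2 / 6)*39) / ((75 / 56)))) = 91125 / 35152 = 2.59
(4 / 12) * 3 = 1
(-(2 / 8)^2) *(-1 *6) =3 / 8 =0.38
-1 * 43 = -43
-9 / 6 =-1.50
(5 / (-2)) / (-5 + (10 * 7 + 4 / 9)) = -45 / 1178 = -0.04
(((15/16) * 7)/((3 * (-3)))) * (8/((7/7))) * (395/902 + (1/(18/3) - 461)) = 21802025/8118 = 2685.64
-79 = -79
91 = 91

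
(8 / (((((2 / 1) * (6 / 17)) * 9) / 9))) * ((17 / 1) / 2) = 289 / 3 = 96.33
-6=-6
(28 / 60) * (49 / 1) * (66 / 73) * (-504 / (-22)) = 172872 / 365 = 473.62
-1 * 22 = -22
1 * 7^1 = 7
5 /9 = 0.56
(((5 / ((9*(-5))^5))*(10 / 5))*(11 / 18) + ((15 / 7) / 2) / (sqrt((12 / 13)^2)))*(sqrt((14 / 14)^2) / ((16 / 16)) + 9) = 21589790009 / 1860043500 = 11.61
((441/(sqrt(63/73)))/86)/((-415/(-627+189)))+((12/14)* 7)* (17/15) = 4599* sqrt(511)/17845+34/5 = 12.63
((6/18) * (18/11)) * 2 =1.09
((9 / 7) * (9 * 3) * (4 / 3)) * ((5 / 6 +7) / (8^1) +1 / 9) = 1413 / 28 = 50.46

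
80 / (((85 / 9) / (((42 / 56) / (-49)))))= -108 / 833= -0.13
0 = 0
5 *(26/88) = 65/44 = 1.48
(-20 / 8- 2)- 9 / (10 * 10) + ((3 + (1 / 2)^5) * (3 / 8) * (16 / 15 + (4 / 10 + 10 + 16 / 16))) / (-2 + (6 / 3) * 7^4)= -4.59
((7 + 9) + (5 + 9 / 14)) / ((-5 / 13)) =-3939 / 70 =-56.27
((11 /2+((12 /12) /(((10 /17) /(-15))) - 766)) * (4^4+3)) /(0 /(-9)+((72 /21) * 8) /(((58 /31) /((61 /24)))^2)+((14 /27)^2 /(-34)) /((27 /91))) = -1604045012065272 /398633038033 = -4023.86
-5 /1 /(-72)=5 /72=0.07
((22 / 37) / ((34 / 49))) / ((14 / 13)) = 1001 / 1258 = 0.80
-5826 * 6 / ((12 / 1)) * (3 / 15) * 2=-5826 / 5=-1165.20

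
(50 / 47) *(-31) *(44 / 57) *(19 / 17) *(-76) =5183200 / 2397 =2162.37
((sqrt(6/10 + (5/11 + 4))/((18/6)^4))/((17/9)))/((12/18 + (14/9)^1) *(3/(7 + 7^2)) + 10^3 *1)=14 *sqrt(15290)/117824025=0.00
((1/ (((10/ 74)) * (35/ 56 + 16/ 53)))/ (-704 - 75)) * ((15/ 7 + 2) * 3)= -454952/ 3571715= -0.13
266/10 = 133/5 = 26.60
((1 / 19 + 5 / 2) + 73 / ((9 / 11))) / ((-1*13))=-31387 / 4446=-7.06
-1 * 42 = -42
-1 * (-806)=806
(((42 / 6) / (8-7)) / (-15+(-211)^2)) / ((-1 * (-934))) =1 / 5938372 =0.00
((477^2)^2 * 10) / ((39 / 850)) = 146680096549500 / 13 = 11283084349961.54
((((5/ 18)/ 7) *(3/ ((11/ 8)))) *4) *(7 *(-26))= -63.03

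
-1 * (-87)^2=-7569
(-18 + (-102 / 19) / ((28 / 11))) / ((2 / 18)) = -48141 / 266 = -180.98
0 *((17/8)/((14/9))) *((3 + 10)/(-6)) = 0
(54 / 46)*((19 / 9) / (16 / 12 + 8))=171 / 644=0.27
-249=-249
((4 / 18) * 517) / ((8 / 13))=6721 / 36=186.69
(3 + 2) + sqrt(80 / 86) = 2 * sqrt(430) / 43 + 5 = 5.96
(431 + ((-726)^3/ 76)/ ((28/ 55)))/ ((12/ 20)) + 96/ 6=-13153254427/ 798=-16482774.97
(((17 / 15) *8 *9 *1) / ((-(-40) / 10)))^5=11040808032 / 3125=3533058.57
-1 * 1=-1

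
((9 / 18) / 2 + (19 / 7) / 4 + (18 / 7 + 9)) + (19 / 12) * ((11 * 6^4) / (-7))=-44969 / 14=-3212.07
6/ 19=0.32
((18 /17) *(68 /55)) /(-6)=-12 /55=-0.22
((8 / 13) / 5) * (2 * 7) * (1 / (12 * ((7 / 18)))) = 24 / 65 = 0.37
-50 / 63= -0.79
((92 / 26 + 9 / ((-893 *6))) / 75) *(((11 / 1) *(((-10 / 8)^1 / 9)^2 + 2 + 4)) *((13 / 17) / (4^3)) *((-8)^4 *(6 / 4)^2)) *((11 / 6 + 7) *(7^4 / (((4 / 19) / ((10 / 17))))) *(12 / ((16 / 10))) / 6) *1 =896693594746411 / 35207136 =25469086.57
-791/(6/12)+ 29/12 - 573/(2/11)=-56773/12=-4731.08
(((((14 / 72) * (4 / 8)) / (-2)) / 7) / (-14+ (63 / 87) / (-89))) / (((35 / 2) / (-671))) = -1731851 / 91110600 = -0.02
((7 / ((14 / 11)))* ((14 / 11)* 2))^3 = 2744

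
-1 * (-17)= 17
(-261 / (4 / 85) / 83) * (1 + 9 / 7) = -88740 / 581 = -152.74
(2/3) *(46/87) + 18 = 4790/261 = 18.35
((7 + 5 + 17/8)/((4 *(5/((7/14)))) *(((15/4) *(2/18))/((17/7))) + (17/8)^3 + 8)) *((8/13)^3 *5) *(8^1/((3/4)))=10071572480/1403133823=7.18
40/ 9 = 4.44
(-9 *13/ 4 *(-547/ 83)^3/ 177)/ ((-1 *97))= -6383025597/ 13089348004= -0.49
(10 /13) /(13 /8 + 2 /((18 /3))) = 240 /611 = 0.39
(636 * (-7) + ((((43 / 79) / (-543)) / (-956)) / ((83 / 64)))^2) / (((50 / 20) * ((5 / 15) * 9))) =-6447494491033912844296 / 10861682094059827815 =-593.60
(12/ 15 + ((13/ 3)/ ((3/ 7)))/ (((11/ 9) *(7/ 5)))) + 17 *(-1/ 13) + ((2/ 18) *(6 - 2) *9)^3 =49622/ 715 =69.40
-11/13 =-0.85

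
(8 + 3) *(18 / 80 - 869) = -382261 / 40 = -9556.52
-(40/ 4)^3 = -1000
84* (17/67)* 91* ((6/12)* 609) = 39569166/67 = 590584.57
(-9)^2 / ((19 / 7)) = 29.84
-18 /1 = -18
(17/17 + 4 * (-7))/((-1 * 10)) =27/10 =2.70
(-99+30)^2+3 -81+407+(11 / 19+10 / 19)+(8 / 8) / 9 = 870598 / 171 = 5091.22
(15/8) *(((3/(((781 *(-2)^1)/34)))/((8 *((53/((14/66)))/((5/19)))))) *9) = -80325/553672768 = -0.00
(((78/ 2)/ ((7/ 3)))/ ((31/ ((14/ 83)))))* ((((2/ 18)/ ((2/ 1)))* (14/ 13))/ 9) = 14/ 23157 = 0.00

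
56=56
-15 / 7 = -2.14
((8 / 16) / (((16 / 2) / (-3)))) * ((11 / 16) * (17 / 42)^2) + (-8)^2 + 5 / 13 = 125950609 / 1956864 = 64.36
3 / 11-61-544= -6652 / 11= -604.73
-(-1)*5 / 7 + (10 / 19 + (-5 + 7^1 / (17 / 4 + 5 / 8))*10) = -178435 / 5187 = -34.40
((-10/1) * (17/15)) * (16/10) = -272/15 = -18.13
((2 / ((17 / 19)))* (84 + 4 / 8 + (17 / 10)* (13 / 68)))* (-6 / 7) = -193401 / 1190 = -162.52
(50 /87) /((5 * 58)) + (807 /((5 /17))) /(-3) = -11537654 /12615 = -914.60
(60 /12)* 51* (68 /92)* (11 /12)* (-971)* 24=-92604270 /23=-4026272.61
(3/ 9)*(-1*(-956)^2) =-913936/ 3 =-304645.33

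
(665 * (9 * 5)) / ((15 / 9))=17955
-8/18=-4/9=-0.44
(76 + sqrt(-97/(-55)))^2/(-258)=-(sqrt(5335) + 4180)^2/780450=-23.18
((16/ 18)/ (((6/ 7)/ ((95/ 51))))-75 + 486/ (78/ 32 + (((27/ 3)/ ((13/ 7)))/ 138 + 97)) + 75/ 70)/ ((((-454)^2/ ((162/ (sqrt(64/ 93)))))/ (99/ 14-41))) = 292445173209925 * sqrt(93)/ 1307288391820096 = 2.16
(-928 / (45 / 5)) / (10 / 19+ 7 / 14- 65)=35264 / 21879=1.61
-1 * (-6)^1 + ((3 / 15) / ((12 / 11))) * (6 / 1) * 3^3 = 357 / 10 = 35.70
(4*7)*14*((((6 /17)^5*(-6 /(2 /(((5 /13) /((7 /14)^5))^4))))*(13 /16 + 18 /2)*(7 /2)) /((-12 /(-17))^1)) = -17151810600960000 /2385443281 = -7190198.46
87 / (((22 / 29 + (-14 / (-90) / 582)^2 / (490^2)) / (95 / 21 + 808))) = 6890019062098410000 / 73941755580029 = 93181.71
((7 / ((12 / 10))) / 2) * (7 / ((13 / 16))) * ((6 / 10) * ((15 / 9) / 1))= 980 / 39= 25.13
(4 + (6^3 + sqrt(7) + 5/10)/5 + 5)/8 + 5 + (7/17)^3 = sqrt(7)/40 + 4562139/393040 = 11.67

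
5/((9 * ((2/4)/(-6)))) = -20/3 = -6.67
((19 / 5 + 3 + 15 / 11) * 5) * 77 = 3143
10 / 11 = 0.91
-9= -9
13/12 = 1.08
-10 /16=-5 /8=-0.62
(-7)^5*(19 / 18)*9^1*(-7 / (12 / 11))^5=864365505207281 / 497664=1736845552.84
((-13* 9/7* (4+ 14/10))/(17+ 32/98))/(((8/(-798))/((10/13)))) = 226233/566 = 399.70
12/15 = 4/5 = 0.80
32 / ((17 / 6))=11.29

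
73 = 73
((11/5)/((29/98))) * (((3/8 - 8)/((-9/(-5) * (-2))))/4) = 32879/8352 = 3.94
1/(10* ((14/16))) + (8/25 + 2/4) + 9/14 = 276/175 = 1.58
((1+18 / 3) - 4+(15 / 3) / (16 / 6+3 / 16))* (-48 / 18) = -1736 / 137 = -12.67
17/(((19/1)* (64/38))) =0.53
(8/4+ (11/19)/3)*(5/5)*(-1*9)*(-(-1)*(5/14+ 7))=-38625/266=-145.21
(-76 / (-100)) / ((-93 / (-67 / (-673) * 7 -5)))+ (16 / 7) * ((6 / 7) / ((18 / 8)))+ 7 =202052817 / 25557175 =7.91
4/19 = 0.21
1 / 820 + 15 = 12301 / 820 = 15.00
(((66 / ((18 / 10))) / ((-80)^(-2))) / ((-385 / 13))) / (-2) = 83200 / 21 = 3961.90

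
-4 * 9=-36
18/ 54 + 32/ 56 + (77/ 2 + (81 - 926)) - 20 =-34675/ 42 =-825.60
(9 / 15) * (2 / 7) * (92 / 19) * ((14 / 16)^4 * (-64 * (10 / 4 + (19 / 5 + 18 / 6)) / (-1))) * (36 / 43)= 19809279 / 81700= 242.46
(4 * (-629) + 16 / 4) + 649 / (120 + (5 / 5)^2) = -27573 / 11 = -2506.64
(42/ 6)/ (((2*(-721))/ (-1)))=1/ 206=0.00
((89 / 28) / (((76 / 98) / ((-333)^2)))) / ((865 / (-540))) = -1865263869 / 6574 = -283733.48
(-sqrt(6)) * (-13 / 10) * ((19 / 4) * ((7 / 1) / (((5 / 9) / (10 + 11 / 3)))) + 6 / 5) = 212979 * sqrt(6) / 200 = 2608.45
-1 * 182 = -182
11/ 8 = 1.38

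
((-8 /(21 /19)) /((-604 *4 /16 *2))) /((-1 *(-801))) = 76 /2539971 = 0.00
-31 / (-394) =31 / 394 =0.08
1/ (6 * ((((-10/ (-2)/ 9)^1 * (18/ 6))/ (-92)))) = -46/ 5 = -9.20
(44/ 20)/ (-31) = -11/ 155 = -0.07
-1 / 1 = -1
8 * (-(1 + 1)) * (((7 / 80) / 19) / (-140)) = 1 / 1900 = 0.00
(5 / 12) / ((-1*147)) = -5 / 1764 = -0.00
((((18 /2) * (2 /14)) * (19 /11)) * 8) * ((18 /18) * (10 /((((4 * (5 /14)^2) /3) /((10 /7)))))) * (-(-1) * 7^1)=114912 /11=10446.55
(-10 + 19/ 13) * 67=-7437/ 13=-572.08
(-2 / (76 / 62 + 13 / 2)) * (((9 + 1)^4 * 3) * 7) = -26040000 / 479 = -54363.26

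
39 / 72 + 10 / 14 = 211 / 168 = 1.26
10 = 10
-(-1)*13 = 13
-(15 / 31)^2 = -225 / 961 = -0.23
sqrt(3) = 1.73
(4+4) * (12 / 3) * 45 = 1440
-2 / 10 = -1 / 5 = -0.20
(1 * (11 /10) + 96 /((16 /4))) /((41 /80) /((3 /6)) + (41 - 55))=-1004 /519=-1.93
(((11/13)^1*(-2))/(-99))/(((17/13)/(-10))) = -20/153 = -0.13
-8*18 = -144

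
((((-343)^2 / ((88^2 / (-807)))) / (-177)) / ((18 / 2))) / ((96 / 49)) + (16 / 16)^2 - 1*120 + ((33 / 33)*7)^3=89976555725 / 394758144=227.93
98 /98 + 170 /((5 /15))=511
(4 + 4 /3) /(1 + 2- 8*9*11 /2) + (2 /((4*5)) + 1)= 12809 /11790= 1.09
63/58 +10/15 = 305/174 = 1.75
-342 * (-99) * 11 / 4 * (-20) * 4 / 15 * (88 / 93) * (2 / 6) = -4855488 / 31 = -156628.65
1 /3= 0.33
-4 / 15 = -0.27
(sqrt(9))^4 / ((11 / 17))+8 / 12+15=4648 / 33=140.85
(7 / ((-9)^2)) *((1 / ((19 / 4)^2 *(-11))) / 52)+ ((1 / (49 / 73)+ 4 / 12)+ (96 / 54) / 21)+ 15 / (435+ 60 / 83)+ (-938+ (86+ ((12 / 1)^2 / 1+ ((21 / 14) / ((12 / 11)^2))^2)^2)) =10539025217620914250781 / 517990102971973632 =20346.00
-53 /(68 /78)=-2067 /34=-60.79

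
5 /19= 0.26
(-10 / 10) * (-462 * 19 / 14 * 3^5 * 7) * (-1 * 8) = -8532216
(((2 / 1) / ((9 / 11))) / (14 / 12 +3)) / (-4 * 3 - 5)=-44 / 1275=-0.03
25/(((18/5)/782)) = 48875/9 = 5430.56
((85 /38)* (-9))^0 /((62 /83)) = 83 /62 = 1.34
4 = 4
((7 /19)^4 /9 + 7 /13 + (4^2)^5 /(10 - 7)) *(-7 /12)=-9326477447665 /45742671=-203890.09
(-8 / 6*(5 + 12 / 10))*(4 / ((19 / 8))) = -3968 / 285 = -13.92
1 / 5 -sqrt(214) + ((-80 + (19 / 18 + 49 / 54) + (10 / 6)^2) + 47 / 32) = -317911 / 4320 -sqrt(214) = -88.22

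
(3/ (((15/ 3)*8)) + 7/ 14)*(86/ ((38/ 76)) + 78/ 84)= 55683/ 560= 99.43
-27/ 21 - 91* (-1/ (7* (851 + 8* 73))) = -1832/ 1435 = -1.28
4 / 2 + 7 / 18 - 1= 25 / 18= 1.39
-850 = -850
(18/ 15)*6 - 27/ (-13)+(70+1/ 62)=319551/ 4030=79.29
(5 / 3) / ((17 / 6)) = 10 / 17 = 0.59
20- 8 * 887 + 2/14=-49531/7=-7075.86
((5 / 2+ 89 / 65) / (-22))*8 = -1006 / 715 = -1.41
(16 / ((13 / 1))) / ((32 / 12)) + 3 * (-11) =-423 / 13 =-32.54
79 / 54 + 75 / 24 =991 / 216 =4.59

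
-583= -583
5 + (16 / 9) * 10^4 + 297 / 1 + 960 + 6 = 171412 / 9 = 19045.78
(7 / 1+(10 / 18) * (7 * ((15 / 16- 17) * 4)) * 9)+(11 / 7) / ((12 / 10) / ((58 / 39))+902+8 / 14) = -2241.75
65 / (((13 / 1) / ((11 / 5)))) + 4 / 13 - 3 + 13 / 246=26737 / 3198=8.36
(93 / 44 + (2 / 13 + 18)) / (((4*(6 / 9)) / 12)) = 104337 / 1144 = 91.20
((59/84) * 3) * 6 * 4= 354/7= 50.57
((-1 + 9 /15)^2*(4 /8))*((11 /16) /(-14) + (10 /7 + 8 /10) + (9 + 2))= 14761 /14000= 1.05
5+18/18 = 6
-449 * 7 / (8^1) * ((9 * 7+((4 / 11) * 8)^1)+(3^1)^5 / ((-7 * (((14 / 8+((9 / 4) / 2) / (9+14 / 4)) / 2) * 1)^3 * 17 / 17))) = -2242968275 / 267674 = -8379.48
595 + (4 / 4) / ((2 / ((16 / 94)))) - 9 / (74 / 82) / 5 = 5156922 / 8695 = 593.09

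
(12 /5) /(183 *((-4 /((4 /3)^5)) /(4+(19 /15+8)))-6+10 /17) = -10392576 /80132215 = -0.13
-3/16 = -0.19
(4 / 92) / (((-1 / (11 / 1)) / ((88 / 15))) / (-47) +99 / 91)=4140136 / 103625787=0.04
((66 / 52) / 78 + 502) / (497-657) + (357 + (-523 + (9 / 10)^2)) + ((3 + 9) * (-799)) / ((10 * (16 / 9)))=-382698527 / 540800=-707.65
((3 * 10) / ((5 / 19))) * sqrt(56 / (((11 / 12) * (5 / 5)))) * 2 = 912 * sqrt(462) / 11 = 1782.06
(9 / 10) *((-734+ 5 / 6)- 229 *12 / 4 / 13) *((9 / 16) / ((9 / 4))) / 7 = -183927 / 7280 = -25.26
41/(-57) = -41/57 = -0.72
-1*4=-4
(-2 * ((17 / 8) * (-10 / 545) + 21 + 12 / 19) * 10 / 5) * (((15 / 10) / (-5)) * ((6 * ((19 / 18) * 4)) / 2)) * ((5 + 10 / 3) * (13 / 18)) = 11626745 / 5886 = 1975.32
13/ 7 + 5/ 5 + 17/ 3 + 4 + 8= 431/ 21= 20.52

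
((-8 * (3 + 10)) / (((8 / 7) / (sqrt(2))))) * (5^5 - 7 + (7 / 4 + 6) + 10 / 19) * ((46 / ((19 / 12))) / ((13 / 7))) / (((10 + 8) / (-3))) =267771819 * sqrt(2) / 361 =1048993.18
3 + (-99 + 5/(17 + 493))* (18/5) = -30036/85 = -353.36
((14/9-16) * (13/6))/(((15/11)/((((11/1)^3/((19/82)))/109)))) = -202894978/167751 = -1209.50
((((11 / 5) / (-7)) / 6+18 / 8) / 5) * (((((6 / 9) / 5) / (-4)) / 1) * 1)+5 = 314077 / 63000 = 4.99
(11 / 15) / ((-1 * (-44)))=1 / 60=0.02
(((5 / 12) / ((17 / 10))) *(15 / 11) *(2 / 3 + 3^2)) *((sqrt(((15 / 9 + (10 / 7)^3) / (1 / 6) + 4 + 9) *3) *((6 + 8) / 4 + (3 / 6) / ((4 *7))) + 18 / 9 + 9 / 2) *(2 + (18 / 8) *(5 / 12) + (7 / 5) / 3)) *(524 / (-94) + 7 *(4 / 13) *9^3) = 283118911175 / 2531232 + 55774425501475 *sqrt(291669) / 45147053952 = 779042.24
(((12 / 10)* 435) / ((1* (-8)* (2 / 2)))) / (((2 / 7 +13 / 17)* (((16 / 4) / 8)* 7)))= -17.75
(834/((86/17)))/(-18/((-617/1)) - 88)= -4373913/2333954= -1.87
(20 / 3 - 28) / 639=-64 / 1917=-0.03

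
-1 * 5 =-5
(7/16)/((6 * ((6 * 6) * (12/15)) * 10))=7/27648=0.00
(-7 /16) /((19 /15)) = -105 /304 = -0.35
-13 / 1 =-13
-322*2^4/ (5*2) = -2576/ 5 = -515.20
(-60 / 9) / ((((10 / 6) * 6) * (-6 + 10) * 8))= -1 / 48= -0.02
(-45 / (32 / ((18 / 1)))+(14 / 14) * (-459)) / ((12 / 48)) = -7749 / 4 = -1937.25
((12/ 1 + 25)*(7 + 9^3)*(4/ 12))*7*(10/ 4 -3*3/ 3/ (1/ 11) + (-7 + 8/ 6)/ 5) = -90451088/ 45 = -2010024.18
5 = 5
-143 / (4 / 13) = -1859 / 4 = -464.75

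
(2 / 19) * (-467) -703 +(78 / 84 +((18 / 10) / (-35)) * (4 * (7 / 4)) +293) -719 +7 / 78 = -152692258 / 129675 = -1177.50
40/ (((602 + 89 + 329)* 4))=1/ 102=0.01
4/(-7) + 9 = 59/7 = 8.43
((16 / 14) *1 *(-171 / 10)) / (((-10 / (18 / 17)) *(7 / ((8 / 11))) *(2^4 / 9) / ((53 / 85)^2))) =77814918 / 1655066875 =0.05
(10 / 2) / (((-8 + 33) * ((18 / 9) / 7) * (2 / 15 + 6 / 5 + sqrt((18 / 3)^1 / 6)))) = 3 / 10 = 0.30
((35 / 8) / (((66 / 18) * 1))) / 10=21 / 176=0.12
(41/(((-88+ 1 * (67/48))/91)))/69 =-59696/95611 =-0.62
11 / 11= 1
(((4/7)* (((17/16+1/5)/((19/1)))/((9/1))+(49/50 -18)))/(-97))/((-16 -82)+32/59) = -68656117/66762675000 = -0.00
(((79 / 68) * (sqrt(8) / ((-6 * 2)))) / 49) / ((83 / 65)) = -5135 * sqrt(2) / 1659336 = -0.00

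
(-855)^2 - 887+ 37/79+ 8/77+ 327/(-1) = 4439443794/6083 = 729811.57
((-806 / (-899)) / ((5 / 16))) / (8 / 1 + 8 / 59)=767 / 2175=0.35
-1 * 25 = -25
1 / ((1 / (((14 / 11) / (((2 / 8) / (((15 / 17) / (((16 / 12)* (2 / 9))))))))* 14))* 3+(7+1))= 13230 / 106027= 0.12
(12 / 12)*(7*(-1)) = -7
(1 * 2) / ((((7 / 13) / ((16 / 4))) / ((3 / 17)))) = 2.62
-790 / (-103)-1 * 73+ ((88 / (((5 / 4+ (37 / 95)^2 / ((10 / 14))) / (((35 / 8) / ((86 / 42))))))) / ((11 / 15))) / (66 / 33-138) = -2647998468561 / 39748228802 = -66.62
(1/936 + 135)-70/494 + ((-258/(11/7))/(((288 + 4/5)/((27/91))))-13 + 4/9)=151319573/1238952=122.14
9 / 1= 9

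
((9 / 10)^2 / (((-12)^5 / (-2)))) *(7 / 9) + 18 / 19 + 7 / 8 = 47865733 / 26265600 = 1.82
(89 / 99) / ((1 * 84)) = 89 / 8316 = 0.01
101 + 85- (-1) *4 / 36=186.11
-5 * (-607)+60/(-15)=3031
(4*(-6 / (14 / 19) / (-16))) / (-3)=-19 / 28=-0.68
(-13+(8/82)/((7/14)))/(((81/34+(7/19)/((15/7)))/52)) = -264537000/1014791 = -260.68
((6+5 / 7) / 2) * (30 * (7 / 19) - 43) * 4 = -57058 / 133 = -429.01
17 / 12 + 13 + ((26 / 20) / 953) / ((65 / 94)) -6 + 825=238274389 / 285900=833.42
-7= -7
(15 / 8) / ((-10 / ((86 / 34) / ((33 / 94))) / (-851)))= 1719871 / 1496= 1149.65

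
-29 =-29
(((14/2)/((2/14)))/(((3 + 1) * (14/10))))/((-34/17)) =-4.38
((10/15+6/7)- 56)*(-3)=1144/7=163.43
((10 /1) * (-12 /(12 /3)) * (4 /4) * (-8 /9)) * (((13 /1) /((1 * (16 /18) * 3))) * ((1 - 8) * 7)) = -6370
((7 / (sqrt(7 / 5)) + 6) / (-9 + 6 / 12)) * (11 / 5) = -132 / 85 - 22 * sqrt(35) / 85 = -3.08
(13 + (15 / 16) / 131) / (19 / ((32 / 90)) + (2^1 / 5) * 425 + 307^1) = 27263 / 1111797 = 0.02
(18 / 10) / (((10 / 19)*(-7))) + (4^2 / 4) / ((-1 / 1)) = -1571 / 350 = -4.49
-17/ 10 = -1.70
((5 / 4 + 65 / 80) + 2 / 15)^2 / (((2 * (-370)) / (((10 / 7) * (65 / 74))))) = -3610477 / 441584640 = -0.01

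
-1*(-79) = 79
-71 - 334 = -405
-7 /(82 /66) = -231 /41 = -5.63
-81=-81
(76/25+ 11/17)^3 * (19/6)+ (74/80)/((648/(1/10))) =158.72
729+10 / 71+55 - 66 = 50988 / 71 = 718.14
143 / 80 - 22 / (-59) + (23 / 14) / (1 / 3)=234219 / 33040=7.09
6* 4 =24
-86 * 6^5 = -668736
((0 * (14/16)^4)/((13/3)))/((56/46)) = 0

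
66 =66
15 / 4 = 3.75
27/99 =3/11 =0.27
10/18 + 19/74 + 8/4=1873/666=2.81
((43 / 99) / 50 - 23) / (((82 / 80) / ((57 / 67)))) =-8649332 / 453255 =-19.08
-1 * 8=-8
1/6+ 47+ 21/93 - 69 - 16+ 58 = 3793/186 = 20.39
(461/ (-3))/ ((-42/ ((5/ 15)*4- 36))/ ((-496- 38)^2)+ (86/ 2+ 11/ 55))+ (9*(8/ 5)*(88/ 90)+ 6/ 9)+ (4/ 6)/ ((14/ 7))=11.52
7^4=2401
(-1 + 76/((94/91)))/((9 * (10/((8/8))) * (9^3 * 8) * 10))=379/27410400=0.00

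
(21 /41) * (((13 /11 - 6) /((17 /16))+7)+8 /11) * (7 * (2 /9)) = 2.54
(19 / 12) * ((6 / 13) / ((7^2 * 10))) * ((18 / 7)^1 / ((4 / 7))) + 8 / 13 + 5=5.62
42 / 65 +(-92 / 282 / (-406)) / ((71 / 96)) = 28499102 / 44031715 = 0.65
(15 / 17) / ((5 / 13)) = 39 / 17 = 2.29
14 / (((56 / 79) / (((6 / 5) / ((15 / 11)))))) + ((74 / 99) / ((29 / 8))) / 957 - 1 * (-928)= 945.38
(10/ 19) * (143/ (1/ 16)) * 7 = 160160/ 19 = 8429.47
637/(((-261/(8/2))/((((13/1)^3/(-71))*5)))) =27989780/18531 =1510.43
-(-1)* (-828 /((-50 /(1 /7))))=414 /175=2.37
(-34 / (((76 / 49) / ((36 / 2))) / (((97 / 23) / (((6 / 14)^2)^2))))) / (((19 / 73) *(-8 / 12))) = 14162233673 / 49818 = 284279.45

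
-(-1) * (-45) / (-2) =22.50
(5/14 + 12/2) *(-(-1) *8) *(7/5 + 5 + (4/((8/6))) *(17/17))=16732/35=478.06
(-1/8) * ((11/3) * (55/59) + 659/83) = -83429/58764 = -1.42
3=3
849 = 849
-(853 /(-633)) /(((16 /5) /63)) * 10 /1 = 265.30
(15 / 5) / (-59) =-0.05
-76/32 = -19/8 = -2.38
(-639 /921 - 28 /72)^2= 35796289 /30536676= 1.17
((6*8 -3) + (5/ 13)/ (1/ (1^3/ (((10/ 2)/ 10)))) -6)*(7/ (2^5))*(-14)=-25333/ 208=-121.79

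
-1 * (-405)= 405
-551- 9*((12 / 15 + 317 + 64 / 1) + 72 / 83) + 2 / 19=-31499802 / 7885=-3994.90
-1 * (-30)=30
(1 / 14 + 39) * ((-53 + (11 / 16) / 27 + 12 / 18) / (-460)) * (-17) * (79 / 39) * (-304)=315404384003 / 6781320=46510.77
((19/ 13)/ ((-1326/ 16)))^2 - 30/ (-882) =124944031/ 3640070889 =0.03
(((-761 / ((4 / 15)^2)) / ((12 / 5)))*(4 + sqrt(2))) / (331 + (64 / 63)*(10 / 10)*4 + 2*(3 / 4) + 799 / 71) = -1276482375 / 24892568 -1276482375*sqrt(2) / 99570272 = -69.41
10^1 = 10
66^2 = 4356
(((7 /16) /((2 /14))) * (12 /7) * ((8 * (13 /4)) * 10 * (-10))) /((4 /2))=-6825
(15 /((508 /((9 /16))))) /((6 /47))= 2115 /16256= 0.13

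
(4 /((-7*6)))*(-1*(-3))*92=-184 /7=-26.29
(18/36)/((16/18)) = 9/16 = 0.56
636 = 636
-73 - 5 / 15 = -220 / 3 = -73.33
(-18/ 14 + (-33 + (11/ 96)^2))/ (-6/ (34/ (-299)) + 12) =-37586881/ 71027712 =-0.53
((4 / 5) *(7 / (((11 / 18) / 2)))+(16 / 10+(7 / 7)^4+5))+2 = 1536 / 55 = 27.93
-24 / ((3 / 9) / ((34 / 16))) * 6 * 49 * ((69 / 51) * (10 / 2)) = -304290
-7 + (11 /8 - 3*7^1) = -213 /8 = -26.62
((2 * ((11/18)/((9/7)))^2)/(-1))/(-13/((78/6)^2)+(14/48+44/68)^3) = -1978406144/3285197433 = -0.60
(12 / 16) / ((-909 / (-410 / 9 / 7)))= 205 / 38178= 0.01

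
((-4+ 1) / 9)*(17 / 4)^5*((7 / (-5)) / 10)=9938999 / 153600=64.71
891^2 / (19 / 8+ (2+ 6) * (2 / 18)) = 57159432 / 235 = 243231.63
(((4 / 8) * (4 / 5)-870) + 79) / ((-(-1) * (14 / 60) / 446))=-10578228 / 7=-1511175.43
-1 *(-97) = 97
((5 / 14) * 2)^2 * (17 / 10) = 0.87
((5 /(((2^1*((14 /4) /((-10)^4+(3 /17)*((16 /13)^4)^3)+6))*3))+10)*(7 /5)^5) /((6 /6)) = 4860710691540352421712086 /89139373539660747853125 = 54.53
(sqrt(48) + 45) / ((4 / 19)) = 19*sqrt(3) + 855 / 4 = 246.66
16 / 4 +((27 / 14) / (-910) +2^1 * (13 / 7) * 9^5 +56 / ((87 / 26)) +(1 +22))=219368.59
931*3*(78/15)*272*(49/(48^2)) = 10081799/120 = 84014.99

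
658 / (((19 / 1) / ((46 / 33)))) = 30268 / 627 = 48.27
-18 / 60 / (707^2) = -3 / 4998490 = -0.00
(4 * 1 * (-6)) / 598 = -12 / 299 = -0.04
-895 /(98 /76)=-34010 /49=-694.08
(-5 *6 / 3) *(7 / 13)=-70 / 13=-5.38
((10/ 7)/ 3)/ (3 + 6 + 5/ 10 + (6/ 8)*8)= 0.03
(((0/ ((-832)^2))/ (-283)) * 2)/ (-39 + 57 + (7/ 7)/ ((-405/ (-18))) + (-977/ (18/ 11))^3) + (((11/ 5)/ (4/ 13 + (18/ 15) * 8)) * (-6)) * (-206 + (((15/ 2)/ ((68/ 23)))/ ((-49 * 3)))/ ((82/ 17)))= 2840743191/ 10350368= 274.46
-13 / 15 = -0.87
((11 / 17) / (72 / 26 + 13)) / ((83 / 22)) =3146 / 289255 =0.01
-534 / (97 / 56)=-29904 / 97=-308.29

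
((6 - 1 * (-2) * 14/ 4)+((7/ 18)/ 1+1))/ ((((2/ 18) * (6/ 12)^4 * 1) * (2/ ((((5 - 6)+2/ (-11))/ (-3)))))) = 13468/ 33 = 408.12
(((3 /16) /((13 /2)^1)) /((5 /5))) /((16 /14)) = 0.03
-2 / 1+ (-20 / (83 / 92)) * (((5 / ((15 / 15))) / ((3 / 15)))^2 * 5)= -5750166 / 83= -69279.11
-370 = -370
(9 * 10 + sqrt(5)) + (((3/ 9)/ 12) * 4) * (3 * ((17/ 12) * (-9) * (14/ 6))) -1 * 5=sqrt(5) + 901/ 12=77.32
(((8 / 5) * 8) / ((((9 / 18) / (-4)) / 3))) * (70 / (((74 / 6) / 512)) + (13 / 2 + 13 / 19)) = -3145621248 / 3515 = -894913.58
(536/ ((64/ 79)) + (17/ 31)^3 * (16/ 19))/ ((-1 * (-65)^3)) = 2996620361/ 1243565713000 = 0.00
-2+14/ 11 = -0.73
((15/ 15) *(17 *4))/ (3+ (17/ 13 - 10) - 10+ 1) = -884/ 191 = -4.63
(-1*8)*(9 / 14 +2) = -148 / 7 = -21.14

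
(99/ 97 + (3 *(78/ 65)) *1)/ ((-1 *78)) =-747/ 12610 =-0.06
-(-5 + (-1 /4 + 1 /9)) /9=185 /324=0.57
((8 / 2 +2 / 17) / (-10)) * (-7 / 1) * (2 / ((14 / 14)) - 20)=-882 / 17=-51.88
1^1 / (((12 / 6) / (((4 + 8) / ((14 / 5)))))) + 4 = 6.14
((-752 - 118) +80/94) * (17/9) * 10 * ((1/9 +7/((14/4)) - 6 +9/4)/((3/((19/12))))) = 1946196125/137052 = 14200.42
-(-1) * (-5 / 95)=-1 / 19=-0.05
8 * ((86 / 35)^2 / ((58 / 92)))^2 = 925975413248 / 1262025625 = 733.72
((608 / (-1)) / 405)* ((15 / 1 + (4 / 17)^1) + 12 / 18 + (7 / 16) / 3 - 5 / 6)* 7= -660478 / 4131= -159.88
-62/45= -1.38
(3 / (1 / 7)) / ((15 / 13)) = 91 / 5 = 18.20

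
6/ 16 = 3/ 8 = 0.38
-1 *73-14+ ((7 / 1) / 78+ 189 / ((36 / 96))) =32533 / 78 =417.09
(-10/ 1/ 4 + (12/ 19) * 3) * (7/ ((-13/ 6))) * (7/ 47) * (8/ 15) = 9016/ 58045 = 0.16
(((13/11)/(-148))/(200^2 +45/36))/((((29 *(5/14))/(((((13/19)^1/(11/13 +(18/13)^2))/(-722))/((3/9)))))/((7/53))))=1399489/534353014683762725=0.00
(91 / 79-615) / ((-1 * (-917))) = -48494 / 72443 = -0.67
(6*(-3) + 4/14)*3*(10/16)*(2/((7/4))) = -37.96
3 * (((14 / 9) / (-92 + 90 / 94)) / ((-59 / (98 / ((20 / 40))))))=128968 / 757383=0.17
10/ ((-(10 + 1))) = -10/ 11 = -0.91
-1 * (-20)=20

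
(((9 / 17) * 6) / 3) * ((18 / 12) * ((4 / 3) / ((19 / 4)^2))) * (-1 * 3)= -1728 / 6137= -0.28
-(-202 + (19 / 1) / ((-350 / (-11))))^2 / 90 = -552109009 / 1225000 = -450.70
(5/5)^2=1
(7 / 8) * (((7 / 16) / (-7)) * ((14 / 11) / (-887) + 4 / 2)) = -34125 / 312224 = -0.11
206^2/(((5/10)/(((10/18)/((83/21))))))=2970520/249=11929.80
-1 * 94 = -94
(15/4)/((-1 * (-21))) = 5/28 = 0.18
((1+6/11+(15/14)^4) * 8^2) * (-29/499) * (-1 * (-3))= -421061556/13179089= -31.95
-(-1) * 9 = 9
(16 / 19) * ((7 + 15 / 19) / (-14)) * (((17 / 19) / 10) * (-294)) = 422688 / 34295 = 12.33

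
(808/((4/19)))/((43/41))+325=171333/43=3984.49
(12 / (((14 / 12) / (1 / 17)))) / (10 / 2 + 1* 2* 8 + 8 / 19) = 1368 / 48433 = 0.03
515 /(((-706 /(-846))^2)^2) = 16488027326115 /15527402881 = 1061.87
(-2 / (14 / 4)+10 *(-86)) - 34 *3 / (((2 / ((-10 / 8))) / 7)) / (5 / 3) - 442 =-28975 / 28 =-1034.82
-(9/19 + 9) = -180/19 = -9.47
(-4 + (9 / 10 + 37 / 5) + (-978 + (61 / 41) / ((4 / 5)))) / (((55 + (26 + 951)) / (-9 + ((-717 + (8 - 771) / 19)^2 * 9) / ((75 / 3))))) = -494756101864917 / 2545772000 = -194344.23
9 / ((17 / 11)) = 99 / 17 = 5.82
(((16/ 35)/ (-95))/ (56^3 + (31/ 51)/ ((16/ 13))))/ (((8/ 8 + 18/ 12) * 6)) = -4352/ 2382413355875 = -0.00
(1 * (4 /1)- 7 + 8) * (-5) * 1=-25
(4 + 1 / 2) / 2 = 9 / 4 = 2.25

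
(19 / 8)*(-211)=-4009 / 8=-501.12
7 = 7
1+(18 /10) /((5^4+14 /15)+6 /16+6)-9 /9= 0.00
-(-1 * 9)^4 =-6561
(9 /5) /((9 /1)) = 1 /5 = 0.20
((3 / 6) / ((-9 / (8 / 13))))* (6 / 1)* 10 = -80 / 39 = -2.05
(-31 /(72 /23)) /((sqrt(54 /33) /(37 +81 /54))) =-54901 * sqrt(22) /864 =-298.04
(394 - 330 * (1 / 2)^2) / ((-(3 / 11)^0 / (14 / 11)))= -4361 / 11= -396.45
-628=-628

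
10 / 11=0.91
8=8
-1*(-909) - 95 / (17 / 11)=14408 / 17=847.53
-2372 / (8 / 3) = -1779 / 2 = -889.50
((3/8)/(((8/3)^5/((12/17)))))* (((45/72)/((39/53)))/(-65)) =-38637/1506279424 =-0.00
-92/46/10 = -1/5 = -0.20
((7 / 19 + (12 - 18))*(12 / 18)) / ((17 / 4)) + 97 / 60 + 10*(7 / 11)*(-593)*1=-268102493 / 71060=-3772.90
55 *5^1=275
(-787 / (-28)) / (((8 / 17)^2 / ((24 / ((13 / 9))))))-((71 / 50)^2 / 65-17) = 1488070833 / 700000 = 2125.82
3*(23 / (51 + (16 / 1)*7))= 69 / 163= 0.42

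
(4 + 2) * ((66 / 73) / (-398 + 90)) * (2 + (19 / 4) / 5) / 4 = -531 / 40880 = -0.01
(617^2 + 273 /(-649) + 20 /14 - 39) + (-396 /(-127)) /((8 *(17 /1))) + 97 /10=18668243654292 /49041685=380660.73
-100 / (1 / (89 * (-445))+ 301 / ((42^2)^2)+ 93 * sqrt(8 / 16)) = 2215633244533128000 / 1340399261386656944554031-1441289528374452402240000 * sqrt(2) / 1340399261386656944554031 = -1.52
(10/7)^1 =10/7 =1.43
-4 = -4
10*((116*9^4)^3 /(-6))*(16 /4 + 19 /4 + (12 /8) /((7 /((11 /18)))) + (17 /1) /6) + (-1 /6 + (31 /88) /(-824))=-13106231099681444592976363 /1522752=-8606937373703298103.02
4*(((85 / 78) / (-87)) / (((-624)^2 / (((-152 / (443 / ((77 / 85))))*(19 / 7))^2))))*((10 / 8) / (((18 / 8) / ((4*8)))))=-252301456 / 154957270171041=-0.00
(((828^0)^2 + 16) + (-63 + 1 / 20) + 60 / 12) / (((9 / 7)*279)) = -637 / 5580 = -0.11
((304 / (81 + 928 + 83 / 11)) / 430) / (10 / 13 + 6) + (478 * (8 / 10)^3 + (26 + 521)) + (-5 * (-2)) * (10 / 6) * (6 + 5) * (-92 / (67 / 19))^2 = 101645985922653239 / 809410467750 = 125580.27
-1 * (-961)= 961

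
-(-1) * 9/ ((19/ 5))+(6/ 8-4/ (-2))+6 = 845/ 76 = 11.12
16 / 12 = 4 / 3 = 1.33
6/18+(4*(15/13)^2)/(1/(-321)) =-866531/507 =-1709.13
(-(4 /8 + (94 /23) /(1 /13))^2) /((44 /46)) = -6086089 /2024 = -3006.96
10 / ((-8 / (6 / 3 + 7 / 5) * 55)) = -17 / 220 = -0.08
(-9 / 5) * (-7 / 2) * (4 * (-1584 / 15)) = -66528 / 25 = -2661.12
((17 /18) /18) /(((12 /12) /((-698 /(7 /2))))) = -5933 /567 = -10.46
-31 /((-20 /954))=14787 /10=1478.70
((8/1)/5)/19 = 8/95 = 0.08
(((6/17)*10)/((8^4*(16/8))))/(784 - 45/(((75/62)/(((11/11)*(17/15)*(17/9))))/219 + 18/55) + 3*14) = 13183265/21100486639616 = 0.00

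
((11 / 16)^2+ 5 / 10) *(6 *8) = 747 / 16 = 46.69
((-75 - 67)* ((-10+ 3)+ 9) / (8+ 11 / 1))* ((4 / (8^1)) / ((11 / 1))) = -142 / 209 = -0.68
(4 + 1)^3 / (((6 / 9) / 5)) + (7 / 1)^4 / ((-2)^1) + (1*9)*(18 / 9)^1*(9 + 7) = 25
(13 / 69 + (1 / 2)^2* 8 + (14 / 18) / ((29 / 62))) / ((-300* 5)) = -23119 / 9004500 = -0.00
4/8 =1/2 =0.50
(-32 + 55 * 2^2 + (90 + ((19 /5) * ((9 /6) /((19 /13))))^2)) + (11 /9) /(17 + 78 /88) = 207729043 /708300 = 293.28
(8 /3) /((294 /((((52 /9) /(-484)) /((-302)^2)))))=-13 /10950157449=-0.00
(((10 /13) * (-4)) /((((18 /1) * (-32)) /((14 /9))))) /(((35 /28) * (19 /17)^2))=2023 /380133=0.01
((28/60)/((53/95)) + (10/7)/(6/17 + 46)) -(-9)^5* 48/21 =59187318793/438522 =134970.01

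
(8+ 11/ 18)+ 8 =16.61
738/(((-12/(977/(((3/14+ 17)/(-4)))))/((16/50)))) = 26918304/6025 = 4467.77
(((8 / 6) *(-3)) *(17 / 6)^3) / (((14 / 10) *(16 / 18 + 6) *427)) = -24565 / 1111908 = -0.02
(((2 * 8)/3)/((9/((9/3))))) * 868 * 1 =13888/9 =1543.11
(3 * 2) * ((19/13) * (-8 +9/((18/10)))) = -342/13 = -26.31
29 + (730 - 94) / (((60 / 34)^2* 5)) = 26192 / 375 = 69.85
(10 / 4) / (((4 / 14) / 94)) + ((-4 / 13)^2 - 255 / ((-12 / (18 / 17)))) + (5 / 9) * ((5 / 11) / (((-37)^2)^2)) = 26499285274144 / 31356587691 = 845.09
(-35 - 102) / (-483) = 137 / 483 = 0.28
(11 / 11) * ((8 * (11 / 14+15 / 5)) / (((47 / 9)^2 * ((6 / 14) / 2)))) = 11448 / 2209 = 5.18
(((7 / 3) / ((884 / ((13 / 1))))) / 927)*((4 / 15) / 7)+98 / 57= 1.72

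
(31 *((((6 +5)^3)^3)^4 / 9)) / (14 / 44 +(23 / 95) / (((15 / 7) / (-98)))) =-10014162858623454400326382683904690516295950 / 1011423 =-9901063015794039091780969000000000000.00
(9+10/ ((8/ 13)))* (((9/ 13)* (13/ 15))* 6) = 909/ 10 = 90.90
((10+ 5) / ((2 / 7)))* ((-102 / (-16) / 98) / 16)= 765 / 3584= 0.21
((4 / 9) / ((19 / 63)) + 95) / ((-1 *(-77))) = 1833 / 1463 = 1.25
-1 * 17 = -17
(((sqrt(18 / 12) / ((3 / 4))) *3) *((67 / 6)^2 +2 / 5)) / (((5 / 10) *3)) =22517 *sqrt(6) / 135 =408.56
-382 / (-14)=191 / 7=27.29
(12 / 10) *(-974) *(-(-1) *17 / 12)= -8279 / 5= -1655.80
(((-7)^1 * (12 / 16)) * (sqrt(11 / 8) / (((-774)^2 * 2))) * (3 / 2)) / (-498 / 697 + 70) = -4879 * sqrt(22) / 205728556032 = -0.00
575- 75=500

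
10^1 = 10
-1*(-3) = 3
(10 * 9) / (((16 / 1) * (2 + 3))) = 9 / 8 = 1.12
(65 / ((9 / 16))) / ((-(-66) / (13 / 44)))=1690 / 3267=0.52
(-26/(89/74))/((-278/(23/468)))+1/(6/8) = 297755/222678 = 1.34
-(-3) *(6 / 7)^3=648 / 343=1.89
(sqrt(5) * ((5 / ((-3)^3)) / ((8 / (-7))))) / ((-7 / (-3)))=5 * sqrt(5) / 72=0.16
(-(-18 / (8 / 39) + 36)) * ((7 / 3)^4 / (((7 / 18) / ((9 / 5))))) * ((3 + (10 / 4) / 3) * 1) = 544341 / 20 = 27217.05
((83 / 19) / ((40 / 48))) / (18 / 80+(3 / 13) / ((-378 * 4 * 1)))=1631448 / 69977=23.31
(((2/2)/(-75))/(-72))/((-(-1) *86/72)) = 1/6450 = 0.00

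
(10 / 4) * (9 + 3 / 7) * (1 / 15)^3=11 / 1575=0.01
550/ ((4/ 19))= 5225/ 2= 2612.50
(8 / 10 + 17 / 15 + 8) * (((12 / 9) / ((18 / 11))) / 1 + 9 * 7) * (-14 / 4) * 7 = -12579623 / 810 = -15530.40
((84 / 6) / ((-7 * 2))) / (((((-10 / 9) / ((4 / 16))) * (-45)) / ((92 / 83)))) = -23 / 4150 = -0.01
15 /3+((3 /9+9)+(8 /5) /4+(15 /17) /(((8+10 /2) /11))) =51316 /3315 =15.48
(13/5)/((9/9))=13/5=2.60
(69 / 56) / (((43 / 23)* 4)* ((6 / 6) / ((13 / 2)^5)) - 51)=-589241991 / 24389186360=-0.02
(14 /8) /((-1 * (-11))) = 7 /44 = 0.16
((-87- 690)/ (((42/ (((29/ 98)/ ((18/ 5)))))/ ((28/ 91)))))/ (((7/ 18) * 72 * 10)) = -1073/ 642096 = -0.00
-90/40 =-9/4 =-2.25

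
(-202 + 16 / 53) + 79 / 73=-776183 / 3869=-200.62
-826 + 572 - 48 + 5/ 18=-301.72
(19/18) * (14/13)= 1.14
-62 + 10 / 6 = -181 / 3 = -60.33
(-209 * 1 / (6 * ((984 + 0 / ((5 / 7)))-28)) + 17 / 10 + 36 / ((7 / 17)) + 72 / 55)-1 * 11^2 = -67573109 / 2208360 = -30.60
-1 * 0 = 0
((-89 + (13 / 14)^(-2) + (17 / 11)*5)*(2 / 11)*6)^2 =3193940865600 / 418161601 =7638.05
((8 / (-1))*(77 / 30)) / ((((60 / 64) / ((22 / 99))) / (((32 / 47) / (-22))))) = 14336 / 95175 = 0.15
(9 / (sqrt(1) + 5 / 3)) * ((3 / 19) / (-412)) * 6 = -243 / 31312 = -0.01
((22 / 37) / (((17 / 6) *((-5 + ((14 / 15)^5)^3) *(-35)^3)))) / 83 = 0.00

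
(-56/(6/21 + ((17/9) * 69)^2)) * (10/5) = -7056/1070185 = -0.01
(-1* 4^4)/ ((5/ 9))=-2304/ 5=-460.80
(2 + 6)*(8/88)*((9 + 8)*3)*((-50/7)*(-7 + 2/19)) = 2672400/1463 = 1826.66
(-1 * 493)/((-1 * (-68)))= -29/4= -7.25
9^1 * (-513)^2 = 2368521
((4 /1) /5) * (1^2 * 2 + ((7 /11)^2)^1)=1164 /605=1.92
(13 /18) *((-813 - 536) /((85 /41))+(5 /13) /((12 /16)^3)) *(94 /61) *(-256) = 233255468288 /1259955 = 185130.00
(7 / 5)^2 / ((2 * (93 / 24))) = 196 / 775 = 0.25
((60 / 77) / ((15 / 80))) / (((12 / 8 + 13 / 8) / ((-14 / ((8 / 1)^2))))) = -16 / 55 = -0.29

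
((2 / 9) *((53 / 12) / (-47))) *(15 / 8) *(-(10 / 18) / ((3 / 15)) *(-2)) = -6625 / 30456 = -0.22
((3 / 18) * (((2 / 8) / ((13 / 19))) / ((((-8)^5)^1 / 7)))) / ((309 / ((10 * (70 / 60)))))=-4655 / 9477292032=-0.00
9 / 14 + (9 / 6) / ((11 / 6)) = 225 / 154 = 1.46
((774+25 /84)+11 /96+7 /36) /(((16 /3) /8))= 1561607 /1344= 1161.91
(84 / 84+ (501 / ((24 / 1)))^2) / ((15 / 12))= 27953 / 80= 349.41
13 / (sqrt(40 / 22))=9.64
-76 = -76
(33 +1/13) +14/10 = 2241/65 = 34.48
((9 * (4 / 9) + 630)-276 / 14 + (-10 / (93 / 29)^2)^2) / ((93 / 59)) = 19007290199000 / 48698185851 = 390.31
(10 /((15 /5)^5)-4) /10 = -481 /1215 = -0.40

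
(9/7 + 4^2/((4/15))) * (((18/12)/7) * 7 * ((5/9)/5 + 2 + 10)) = 15587/14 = 1113.36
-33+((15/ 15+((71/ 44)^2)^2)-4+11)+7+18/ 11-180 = -710578079/ 3748096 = -189.58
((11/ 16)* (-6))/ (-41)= 0.10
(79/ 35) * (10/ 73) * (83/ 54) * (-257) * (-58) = 97738642/ 13797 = 7084.05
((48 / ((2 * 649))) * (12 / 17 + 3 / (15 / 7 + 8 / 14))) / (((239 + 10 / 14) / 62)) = 3046680 / 175877053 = 0.02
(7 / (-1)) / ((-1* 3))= 2.33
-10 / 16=-5 / 8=-0.62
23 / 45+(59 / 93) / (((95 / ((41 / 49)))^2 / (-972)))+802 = 4851418492951 / 6045657975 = 802.46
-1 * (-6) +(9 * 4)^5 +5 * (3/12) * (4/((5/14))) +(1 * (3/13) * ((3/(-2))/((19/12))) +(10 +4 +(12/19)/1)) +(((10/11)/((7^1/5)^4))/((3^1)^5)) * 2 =95851921430829056/1585214631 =60466210.41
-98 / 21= -14 / 3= -4.67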